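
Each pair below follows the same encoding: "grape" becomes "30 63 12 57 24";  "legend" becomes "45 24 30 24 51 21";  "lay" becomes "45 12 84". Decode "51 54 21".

g(#7)→30 and r(#18)→63: differences scale by 3, so n = 3·pos + 9. With a=1..z=26, the number is 3·pos + 9.
Decoding 51 54 21: 51→(51−9)÷3=14=n, 54→(54−9)÷3=15=o, 21→(21−9)÷3=4=d.

nod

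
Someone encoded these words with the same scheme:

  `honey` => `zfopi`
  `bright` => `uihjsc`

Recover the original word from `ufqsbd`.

carpet

The output letters match the input read backwards, each shifted +1: honey reversed is yenoh. Read the word backwards and shift each letter +1.
Undoing it on ufqsbd: shift back: u−1=t, f−1=e, q−1=p, s−1=r, b−1=a, d−1=c → teprac; then reverse → carpet.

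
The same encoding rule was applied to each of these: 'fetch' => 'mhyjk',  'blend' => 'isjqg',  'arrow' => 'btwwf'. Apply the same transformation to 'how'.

btm

The output letters match the input read backwards, each shifted +5: fetch reversed is hctef. Read the word backwards and shift each letter +5.
On how: reverse → woh; then shift: w+5=b, o+5=t, h+5=m.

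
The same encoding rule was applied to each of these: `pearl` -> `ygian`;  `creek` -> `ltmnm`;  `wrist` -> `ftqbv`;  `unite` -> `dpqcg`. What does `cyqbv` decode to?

twist

Shifts by position in pearl: pos 0: p→y (+9), pos 1: e→g (+2), pos 2: a→i (+8), pos 3: r→a (+9), pos 4: l→n (+2) — repeating every 3. The shifts repeat in a cycle of length 3: positions 0,1,… shift by +9, +2, +8, then the pattern repeats.
Undoing it on cyqbv: c−9=t, y−2=w, q−8=i, b−9=s, v−2=t.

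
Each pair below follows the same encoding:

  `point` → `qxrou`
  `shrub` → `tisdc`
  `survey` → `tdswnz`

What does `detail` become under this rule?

enujrm

The shift depends on letter class: consonant p→q is +1, but vowel o→x is +9. Vowels shift forward by 9 and consonants shift forward by 1.
Applying it to detail: d(cons)+1=e, e(vowel)+9=n, t(cons)+1=u, a(vowel)+9=j, i(vowel)+9=r, l(cons)+1=m.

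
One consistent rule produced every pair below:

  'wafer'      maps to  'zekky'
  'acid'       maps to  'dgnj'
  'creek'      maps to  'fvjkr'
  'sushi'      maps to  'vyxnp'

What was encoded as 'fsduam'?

coyote

In wafer: w→z is +3, a→e is +4, f→k is +5, e→k is +6 — the shift increases by 1 each position. Letter i (0-indexed) is shifted by i+3, so successive shifts are 3, 4, 5, ….
Undoing it on fsduam: f−3=c, s−4=o, d−5=y, u−6=o, a−7=t, m−8=e.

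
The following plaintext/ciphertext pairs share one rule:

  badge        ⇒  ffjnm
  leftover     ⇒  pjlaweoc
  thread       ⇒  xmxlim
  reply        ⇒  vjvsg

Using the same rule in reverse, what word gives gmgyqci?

charity

In badge: b→f is +4, a→f is +5, d→j is +6, g→n is +7 — the shift increases by 1 each position. The shift increases by 1 at each position, starting from +4: 4, 5, 6, ….
Undoing it on gmgyqci: g−4=c, m−5=h, g−6=a, y−7=r, q−8=i, c−9=t, i−10=y.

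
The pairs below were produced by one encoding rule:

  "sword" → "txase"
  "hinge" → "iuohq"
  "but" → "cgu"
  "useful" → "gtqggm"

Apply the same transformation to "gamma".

The shift depends on letter class: consonant s→t is +1, but vowel o→a is +12. Vowels shift forward by 12 and consonants shift forward by 1.
For gamma: g(cons)+1=h, a(vowel)+12=m, m(cons)+1=n, m(cons)+1=n, a(vowel)+12=m.

hmnnm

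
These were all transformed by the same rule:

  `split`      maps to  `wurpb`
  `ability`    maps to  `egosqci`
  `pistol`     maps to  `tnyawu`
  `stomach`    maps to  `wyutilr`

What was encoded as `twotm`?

In split: s→w is +4, p→u is +5, l→r is +6, i→p is +7 — the shift increases by 1 each position. Each letter shifts forward by (position + 4), i.e. 4, 5, 6, … — the shift grows by one for each successive letter.
Undoing it on twotm: t−4=p, w−5=r, o−6=i, t−7=m, m−8=e.

prime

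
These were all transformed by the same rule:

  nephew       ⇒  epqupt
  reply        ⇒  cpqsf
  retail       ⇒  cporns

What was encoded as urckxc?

harbor

n(13)→e(4) and e(4)→p(15) fit y≡19x+17 (mod 26); the inverse of 19 mod 26 is 11. Treating letters as 0–25, the rule is x ↦ 19x + 17 (mod 26).
Decoding urckxc: u(20)→11·(20−17)≡7=h; r(17)→11·(17−17)≡0=a; c(2)→11·(2−17)≡17=r; k(10)→11·(10−17)≡1=b; x(23)→11·(23−17)≡14=o; c(2)→11·(2−17)≡17=r (all mod 26).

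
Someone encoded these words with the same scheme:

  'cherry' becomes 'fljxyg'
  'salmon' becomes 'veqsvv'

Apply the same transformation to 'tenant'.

wisgub

The shift increases by 1 at each position, starting from +3: 3, 4, 5, ….
For tenant: t+3=w, e+4=i, n+5=s, a+6=g, n+7=u, t+8=b.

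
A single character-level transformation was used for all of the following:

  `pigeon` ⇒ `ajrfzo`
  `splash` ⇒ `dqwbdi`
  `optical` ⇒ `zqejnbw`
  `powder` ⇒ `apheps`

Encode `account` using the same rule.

Shifts by position in pigeon: pos 0: p→a (+11), pos 1: i→j (+1), pos 2: g→r (+11), pos 3: e→f (+1) — repeating every 2. The shifts repeat in a cycle of length 2: positions 0,1,… shift by +11, +1, then the pattern repeats.
Applying it to account: a+11=l, c+1=d, c+11=n, o+1=p, u+11=f, n+1=o, t+11=e.

ldnpfoe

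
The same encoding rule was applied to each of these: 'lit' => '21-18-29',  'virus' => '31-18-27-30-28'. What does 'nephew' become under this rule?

l is letter #12 and maps to 21: an offset of 9. Letters become their 1-based position plus 9 (so a→10, b→11, …).
Applying it to nephew: n=14→23, e=5→14, p=16→25, h=8→17, e=5→14, w=23→32.

23-14-25-17-14-32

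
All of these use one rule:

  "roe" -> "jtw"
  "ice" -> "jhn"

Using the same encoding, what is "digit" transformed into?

ynlni

The output letters match the input read backwards, each shifted +5: roe reversed is eor. The word is reversed, then every letter is shifted forward by 5.
On digit: reverse → tigid; then shift: t+5=y, i+5=n, g+5=l, i+5=n, d+5=i.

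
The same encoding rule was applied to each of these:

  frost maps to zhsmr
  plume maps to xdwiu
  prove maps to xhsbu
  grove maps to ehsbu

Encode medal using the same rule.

f(5)→z(25) and r(17)→h(7) fit y≡5x+0 (mod 26); the inverse of 5 mod 26 is 21. Treating letters as 0–25, the rule is x ↦ 5x + 0 (mod 26).
On medal: m(12)→5·12+0≡8=i; e(4)→5·4+0≡20=u; d(3)→5·3+0≡15=p; a(0)→5·0+0≡0=a; l(11)→5·11+0≡3=d (all mod 26).

iupad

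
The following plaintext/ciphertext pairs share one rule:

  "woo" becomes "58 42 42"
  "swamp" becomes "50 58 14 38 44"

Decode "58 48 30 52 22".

w(#23)→58 and o(#15)→42: differences scale by 2, so n = 2·pos + 12. Each letter becomes 2×(its alphabet position, a=1..z=26) + 12.
Undoing it on 58 48 30 52 22: 58→(58−12)÷2=23=w, 48→(48−12)÷2=18=r, 30→(30−12)÷2=9=i, 52→(52−12)÷2=20=t, 22→(22−12)÷2=5=e.

write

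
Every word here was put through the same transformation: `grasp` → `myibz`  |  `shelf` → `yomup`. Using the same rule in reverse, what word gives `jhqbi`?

daisy

In grasp: g→m is +6, r→y is +7, a→i is +8, s→b is +9 — the shift increases by 1 each position. Each letter shifts forward by (position + 6), i.e. 6, 7, 8, … — the shift grows by one for each successive letter.
Decoding jhqbi: j−6=d, h−7=a, q−8=i, b−9=s, i−10=y.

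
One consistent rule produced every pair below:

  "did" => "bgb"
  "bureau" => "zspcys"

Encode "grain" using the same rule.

This is a Caesar cipher with shift 24.
Applying it to grain: g+24=e, r+24=p, a+24=y, i+24=g, n+24=l.

epygl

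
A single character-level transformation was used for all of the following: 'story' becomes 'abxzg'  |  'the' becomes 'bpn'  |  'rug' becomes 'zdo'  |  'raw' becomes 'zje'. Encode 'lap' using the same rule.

tjx

Vowels shift forward by 9 and consonants shift forward by 8.
Applying it to lap: l(cons)+8=t, a(vowel)+9=j, p(cons)+8=x.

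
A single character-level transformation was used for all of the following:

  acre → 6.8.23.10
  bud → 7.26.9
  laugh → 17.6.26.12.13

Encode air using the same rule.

a is letter #1 and maps to 6: an offset of 5. Each letter is replaced by its alphabet position (a=1..z=26) + 5.
On air: a=1→6, i=9→14, r=18→23.

6.14.23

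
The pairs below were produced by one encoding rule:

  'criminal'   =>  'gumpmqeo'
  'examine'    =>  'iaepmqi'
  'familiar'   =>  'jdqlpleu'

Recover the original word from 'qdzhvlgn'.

A repeating key of period 2 is used — shifts +4, +3 over and over.
Undoing it on qdzhvlgn: q−4=m, d−3=a, z−4=v, h−3=e, v−4=r, l−3=i, g−4=c, n−3=k.

maverick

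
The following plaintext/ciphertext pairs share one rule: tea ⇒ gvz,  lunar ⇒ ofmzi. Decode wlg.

dot

Each pair mirrors across the alphabet (t↔g, e↔v, a↔z): positions sum to 25. Letters are reflected about the middle of the alphabet (position → 25−position): Atbash.
Reversing it on wlg: w↔d, l↔o, g↔t.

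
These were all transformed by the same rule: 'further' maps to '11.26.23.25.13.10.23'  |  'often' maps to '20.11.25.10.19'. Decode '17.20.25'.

lot

f is letter #6 and maps to 11: an offset of 5. The number is (letter's place in the alphabet, a=1) + 5.
Decoding 17.20.25: 17→(17−5)÷1=12=l, 20→(20−5)÷1=15=o, 25→(25−5)÷1=20=t.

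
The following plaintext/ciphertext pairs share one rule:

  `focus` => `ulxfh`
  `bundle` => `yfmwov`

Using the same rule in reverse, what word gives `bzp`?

yak

Each pair mirrors across the alphabet (f↔u, o↔l, c↔x): positions sum to 25. Letters are reflected about the middle of the alphabet (position → 25−position): Atbash.
Reversing it on bzp: b↔y, z↔a, p↔k.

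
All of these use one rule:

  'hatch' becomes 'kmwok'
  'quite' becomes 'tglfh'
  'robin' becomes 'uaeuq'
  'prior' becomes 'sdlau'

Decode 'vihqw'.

The shifts repeat in a cycle of length 2: positions 0,1,… shift by +3, +12, then the pattern repeats.
Undoing it on vihqw: v−3=s, i−12=w, h−3=e, q−12=e, w−3=t.

sweet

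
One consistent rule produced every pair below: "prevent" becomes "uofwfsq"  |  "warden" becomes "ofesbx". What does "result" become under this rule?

The word is reversed, then every letter is shifted forward by 1.
For result: reverse → tluser; then shift: t+1=u, l+1=m, u+1=v, s+1=t, e+1=f, r+1=s.

umvtfs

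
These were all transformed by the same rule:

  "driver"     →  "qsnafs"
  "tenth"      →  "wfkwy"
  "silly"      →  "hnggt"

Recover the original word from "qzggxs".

dollar

d(3)→q(16) and r(17)→s(18) fit y≡15x+23 (mod 26); the inverse of 15 mod 26 is 7. Each letter's alphabet position (a=0..z=25) is mapped through 15·x+23 mod 26 — an affine cipher.
Reversing it on qzggxs: q(16)→7·(16−23)≡3=d; z(25)→7·(25−23)≡14=o; g(6)→7·(6−23)≡11=l; g(6)→7·(6−23)≡11=l; x(23)→7·(23−23)≡0=a; s(18)→7·(18−23)≡17=r (all mod 26).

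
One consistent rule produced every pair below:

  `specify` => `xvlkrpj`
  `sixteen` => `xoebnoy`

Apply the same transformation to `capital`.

The shift increases by 1 at each position, starting from +5: 5, 6, 7, ….
For capital: c+5=h, a+6=g, p+7=w, i+8=q, t+9=c, a+10=k, l+11=w.

hgwqckw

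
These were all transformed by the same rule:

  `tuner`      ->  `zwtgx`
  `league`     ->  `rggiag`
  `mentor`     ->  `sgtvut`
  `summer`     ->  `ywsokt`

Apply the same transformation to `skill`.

Shifts by position in tuner: pos 0: t→z (+6), pos 1: u→w (+2), pos 2: n→t (+6), pos 3: e→g (+2) — repeating every 2. The shifts repeat in a cycle of length 2: positions 0,1,… shift by +6, +2, then the pattern repeats.
Applying it to skill: s+6=y, k+2=m, i+6=o, l+2=n, l+6=r.

ymonr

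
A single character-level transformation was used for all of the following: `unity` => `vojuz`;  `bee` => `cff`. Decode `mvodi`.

Every letter moves 1 place later in the alphabet, wrapping around z→a.
Decoding mvodi: m−1=l, v−1=u, o−1=n, d−1=c, i−1=h.

lunch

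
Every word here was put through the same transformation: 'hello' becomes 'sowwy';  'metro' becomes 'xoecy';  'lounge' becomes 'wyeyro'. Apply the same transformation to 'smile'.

dxswo

Vowels shift forward by 10 and consonants shift forward by 11.
Applying it to smile: s(cons)+11=d, m(cons)+11=x, i(vowel)+10=s, l(cons)+11=w, e(vowel)+10=o.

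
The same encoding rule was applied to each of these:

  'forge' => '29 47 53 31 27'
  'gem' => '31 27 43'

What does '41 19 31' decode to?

lag

f(#6)→29 and o(#15)→47: differences scale by 2, so n = 2·pos + 17. The formula is n = 2×(alphabet index, a=1) + 17.
Decoding 41 19 31: 41→(41−17)÷2=12=l, 19→(19−17)÷2=1=a, 31→(31−17)÷2=7=g.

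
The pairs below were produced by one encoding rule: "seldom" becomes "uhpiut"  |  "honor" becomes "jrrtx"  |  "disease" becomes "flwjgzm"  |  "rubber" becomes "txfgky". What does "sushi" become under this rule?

Each letter shifts forward by (position + 2), i.e. 2, 3, 4, … — the shift grows by one for each successive letter.
Applying it to sushi: s+2=u, u+3=x, s+4=w, h+5=m, i+6=o.

uxwmo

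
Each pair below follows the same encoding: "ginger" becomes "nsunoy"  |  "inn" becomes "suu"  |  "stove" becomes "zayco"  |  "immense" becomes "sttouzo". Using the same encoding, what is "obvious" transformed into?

yicsyez

Vowels shift forward by 10 and consonants shift forward by 7.
On obvious: o(vowel)+10=y, b(cons)+7=i, v(cons)+7=c, i(vowel)+10=s, o(vowel)+10=y, u(vowel)+10=e, s(cons)+7=z.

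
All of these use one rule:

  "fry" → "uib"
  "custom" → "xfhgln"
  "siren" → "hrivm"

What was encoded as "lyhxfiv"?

obscure

Letters are reflected about the middle of the alphabet (position → 25−position): Atbash.
Undoing it on lyhxfiv: l↔o, y↔b, h↔s, x↔c, f↔u, i↔r, v↔e.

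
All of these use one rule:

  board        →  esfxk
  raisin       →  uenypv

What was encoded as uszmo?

rough

In board: b→e is +3, o→s is +4, a→f is +5, r→x is +6 — the shift increases by 1 each position. Each letter shifts forward by (position + 3), i.e. 3, 4, 5, … — the shift grows by one for each successive letter.
Undoing it on uszmo: u−3=r, s−4=o, z−5=u, m−6=g, o−7=h.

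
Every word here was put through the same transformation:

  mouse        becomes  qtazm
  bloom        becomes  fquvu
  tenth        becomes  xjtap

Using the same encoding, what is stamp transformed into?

In mouse: m→q is +4, o→t is +5, u→a is +6, s→z is +7 — the shift increases by 1 each position. Letter i (0-indexed) is shifted by i+4, so successive shifts are 4, 5, 6, ….
On stamp: s+4=w, t+5=y, a+6=g, m+7=t, p+8=x.

wygtx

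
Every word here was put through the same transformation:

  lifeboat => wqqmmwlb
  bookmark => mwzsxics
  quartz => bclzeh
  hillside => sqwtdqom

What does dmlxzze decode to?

A repeating key of period 2 is used — shifts +11, +8 over and over.
Reversing it on dmlxzze: d−11=s, m−8=e, l−11=a, x−8=p, z−11=o, z−8=r, e−11=t.

seaport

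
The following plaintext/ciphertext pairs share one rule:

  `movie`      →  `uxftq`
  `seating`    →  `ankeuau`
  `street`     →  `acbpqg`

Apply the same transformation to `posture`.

xxceges

In movie: m→u is +8, o→x is +9, v→f is +10, i→t is +11 — the shift increases by 1 each position. Letter i (0-indexed) is shifted by i+8, so successive shifts are 8, 9, 10, ….
For posture: p+8=x, o+9=x, s+10=c, t+11=e, u+12=g, r+13=e, e+14=s.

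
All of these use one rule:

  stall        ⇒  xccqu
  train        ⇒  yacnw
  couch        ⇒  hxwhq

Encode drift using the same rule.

iakkc

Shifts by position in stall: pos 0: s→x (+5), pos 1: t→c (+9), pos 2: a→c (+2), pos 3: l→q (+5), pos 4: l→u (+9) — repeating every 3. A repeating key of period 3 is used — shifts +5, +9, +2 over and over.
For drift: d+5=i, r+9=a, i+2=k, f+5=k, t+9=c.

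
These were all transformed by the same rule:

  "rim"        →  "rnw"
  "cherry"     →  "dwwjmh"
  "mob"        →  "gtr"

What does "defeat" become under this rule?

The word is reversed, then every letter is shifted forward by 5.
Applying it to defeat: reverse → taefed; then shift: t+5=y, a+5=f, e+5=j, f+5=k, e+5=j, d+5=i.

yfjkji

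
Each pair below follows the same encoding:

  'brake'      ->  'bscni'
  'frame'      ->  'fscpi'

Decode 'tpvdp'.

In brake: b→b is +0, r→s is +1, a→c is +2, k→n is +3 — the shift increases by 1 each position. Each letter shifts forward by its position index (0, 1, 2, …) — the shift grows by one for each successive letter.
Reversing it on tpvdp: t−0=t, p−1=o, v−2=t, d−3=a, p−4=l.

total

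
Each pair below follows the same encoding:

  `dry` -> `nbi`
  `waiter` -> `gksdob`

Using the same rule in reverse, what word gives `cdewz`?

Compare letters: d→n is +10, r→b is +10, y→i is +10 — a constant shift. This is a Caesar cipher with shift 10.
Decoding cdewz: c−10=s, d−10=t, e−10=u, w−10=m, z−10=p.

stump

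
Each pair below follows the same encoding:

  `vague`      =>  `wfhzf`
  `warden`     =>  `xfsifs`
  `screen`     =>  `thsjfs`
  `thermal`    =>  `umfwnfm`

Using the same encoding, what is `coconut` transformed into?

dtdtozu

Shifts by position in vague: pos 0: v→w (+1), pos 1: a→f (+5), pos 2: g→h (+1), pos 3: u→z (+5) — repeating every 2. A repeating key of period 2 is used — shifts +1, +5 over and over.
On coconut: c+1=d, o+5=t, c+1=d, o+5=t, n+1=o, u+5=z, t+1=u.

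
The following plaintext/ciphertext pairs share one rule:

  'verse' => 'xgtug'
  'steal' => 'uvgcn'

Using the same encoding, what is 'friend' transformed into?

Compare letters: v→x is +2, e→g is +2, r→t is +2 — a constant shift. It's a constant shift of +2 (ROT2).
Applying it to friend: f+2=h, r+2=t, i+2=k, e+2=g, n+2=p, d+2=f.

htkgpf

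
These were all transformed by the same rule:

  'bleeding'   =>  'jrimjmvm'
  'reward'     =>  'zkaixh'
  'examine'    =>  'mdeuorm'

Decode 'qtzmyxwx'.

Shifts by position in bleeding: pos 0: b→j (+8), pos 1: l→r (+6), pos 2: e→i (+4), pos 3: e→m (+8), pos 4: d→j (+6), pos 5: i→m (+4) — repeating every 3. The shifts repeat in a cycle of length 3: positions 0,1,… shift by +8, +6, +4, then the pattern repeats.
Decoding qtzmyxwx: q−8=i, t−6=n, z−4=v, m−8=e, y−6=s, x−4=t, w−8=o, x−6=r.

investor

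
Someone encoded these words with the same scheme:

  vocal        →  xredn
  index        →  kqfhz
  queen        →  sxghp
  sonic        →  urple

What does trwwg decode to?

Shifts by position in vocal: pos 0: v→x (+2), pos 1: o→r (+3), pos 2: c→e (+2), pos 3: a→d (+3) — repeating every 2. The shifts repeat in a cycle of length 2: positions 0,1,… shift by +2, +3, then the pattern repeats.
Reversing it on trwwg: t−2=r, r−3=o, w−2=u, w−3=t, g−2=e.

route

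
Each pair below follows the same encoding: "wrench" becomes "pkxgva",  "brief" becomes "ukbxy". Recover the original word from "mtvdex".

tackle

Compare letters: w→p is +19, r→k is +19, e→x is +19 — a constant shift. This is a Caesar cipher with shift 19.
Reversing it on mtvdex: m−19=t, t−19=a, v−19=c, d−19=k, e−19=l, x−19=e.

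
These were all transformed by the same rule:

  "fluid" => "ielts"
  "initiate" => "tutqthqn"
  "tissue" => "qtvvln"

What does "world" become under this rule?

bpaes

This is an affine cipher: with a=0,…,z=25, each position x becomes (21x+7) mod 26.
On world: w(22)→21·22+7≡1=b; o(14)→21·14+7≡15=p; r(17)→21·17+7≡0=a; l(11)→21·11+7≡4=e; d(3)→21·3+7≡18=s (all mod 26).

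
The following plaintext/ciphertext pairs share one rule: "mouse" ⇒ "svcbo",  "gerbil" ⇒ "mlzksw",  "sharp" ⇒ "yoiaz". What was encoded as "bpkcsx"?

In mouse: m→s is +6, o→v is +7, u→c is +8, s→b is +9 — the shift increases by 1 each position. The shift increases by 1 at each position, starting from +6: 6, 7, 8, ….
Decoding bpkcsx: b−6=v, p−7=i, k−8=c, c−9=t, s−10=i, x−11=m.

victim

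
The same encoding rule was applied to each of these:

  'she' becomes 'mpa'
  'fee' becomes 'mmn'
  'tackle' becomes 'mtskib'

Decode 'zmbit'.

later

Read the word backwards and shift each letter +8.
Reversing it on zmbit: shift back: z−8=r, m−8=e, b−8=t, i−8=a, t−8=l → retal; then reverse → later.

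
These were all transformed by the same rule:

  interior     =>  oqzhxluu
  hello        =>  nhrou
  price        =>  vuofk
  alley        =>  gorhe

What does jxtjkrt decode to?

dungeon

Shifts by position in interior: pos 0: i→o (+6), pos 1: n→q (+3), pos 2: t→z (+6), pos 3: e→h (+3) — repeating every 2. It's a Vigenère-style cipher with numeric key [6,3]: position i shifts by key[i mod 2].
Reversing it on jxtjkrt: j−6=d, x−3=u, t−6=n, j−3=g, k−6=e, r−3=o, t−6=n.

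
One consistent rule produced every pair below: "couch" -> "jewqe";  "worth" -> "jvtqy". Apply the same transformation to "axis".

Two steps: reverse the string, then apply a Caesar shift of +2.
For axis: reverse → sixa; then shift: s+2=u, i+2=k, x+2=z, a+2=c.

ukzc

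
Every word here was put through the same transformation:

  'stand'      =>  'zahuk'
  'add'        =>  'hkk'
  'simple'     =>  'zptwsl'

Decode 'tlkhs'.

medal

Compare letters: s→z is +7, t→a is +7, a→h is +7 — a constant shift. It's a constant shift of +7 (ROT7).
Reversing it on tlkhs: t−7=m, l−7=e, k−7=d, h−7=a, s−7=l.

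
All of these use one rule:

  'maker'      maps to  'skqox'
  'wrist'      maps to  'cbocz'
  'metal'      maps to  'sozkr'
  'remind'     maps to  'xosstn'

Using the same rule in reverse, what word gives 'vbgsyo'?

praise

Shifts by position in maker: pos 0: m→s (+6), pos 1: a→k (+10), pos 2: k→q (+6), pos 3: e→o (+10) — repeating every 2. It's a Vigenère-style cipher with numeric key [6,10]: position i shifts by key[i mod 2].
Reversing it on vbgsyo: v−6=p, b−10=r, g−6=a, s−10=i, y−6=s, o−10=e.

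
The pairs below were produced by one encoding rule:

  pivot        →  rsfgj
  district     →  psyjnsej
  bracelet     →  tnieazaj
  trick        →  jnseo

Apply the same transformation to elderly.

azpanzm

p(15)→r(17) and i(8)→s(18) fit y≡11x+8 (mod 26); the inverse of 11 mod 26 is 19. This is an affine cipher: with a=0,…,z=25, each position x becomes (11x+8) mod 26.
On elderly: e(4)→11·4+8≡0=a; l(11)→11·11+8≡25=z; d(3)→11·3+8≡15=p; e(4)→11·4+8≡0=a; r(17)→11·17+8≡13=n; l(11)→11·11+8≡25=z; y(24)→11·24+8≡12=m (all mod 26).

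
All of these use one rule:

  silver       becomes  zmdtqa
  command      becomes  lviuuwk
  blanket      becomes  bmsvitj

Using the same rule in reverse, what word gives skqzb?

The output letters match the input read backwards, each shifted +8: silver reversed is revlis. Read the word backwards and shift each letter +8.
Decoding skqzb: shift back: s−8=k, k−8=c, q−8=i, z−8=r, b−8=t → kcirt; then reverse → trick.

trick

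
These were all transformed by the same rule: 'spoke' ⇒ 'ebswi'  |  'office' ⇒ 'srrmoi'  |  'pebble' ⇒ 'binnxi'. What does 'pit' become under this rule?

The shift depends on letter class: consonant s→e is +12, but vowel o→s is +4. Two shifts are in play — +4 for a/e/i/o/u, +12 for every other letter.
On pit: p(cons)+12=b, i(vowel)+4=m, t(cons)+12=f.

bmf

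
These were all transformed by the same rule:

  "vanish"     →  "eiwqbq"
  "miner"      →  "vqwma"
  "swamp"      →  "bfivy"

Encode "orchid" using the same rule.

walqqm

The rule splits by letter class: vowels +8, consonants +9.
Applying it to orchid: o(vowel)+8=w, r(cons)+9=a, c(cons)+9=l, h(cons)+9=q, i(vowel)+8=q, d(cons)+9=m.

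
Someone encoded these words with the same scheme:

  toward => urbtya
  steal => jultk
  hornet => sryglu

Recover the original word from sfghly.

hunger

t(19)→u(20) and o(14)→r(17) fit y≡11x+19 (mod 26); the inverse of 11 mod 26 is 19. Treating letters as 0–25, the rule is x ↦ 11x + 19 (mod 26).
Reversing it on sfghly: s(18)→19·(18−19)≡7=h; f(5)→19·(5−19)≡20=u; g(6)→19·(6−19)≡13=n; h(7)→19·(7−19)≡6=g; l(11)→19·(11−19)≡4=e; y(24)→19·(24−19)≡17=r (all mod 26).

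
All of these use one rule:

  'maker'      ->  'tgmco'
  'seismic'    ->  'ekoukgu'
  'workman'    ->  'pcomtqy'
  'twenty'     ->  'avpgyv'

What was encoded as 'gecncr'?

palace

Two steps: reverse the string, then apply a Caesar shift of +2.
Decoding gecncr: shift back: g−2=e, e−2=c, c−2=a, n−2=l, c−2=a, r−2=p → ecalap; then reverse → palace.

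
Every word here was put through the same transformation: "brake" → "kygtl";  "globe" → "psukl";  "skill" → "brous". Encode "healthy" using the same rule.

qlguanh

The shifts repeat in a cycle of length 3: positions 0,1,… shift by +9, +7, +6, then the pattern repeats.
Applying it to healthy: h+9=q, e+7=l, a+6=g, l+9=u, t+7=a, h+6=n, y+9=h.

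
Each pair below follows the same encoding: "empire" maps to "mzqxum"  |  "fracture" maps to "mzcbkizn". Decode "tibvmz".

rental

The output letters match the input read backwards, each shifted +8: empire reversed is eripme. Read the word backwards and shift each letter +8.
Reversing it on tibvmz: shift back: t−8=l, i−8=a, b−8=t, v−8=n, m−8=e, z−8=r → latner; then reverse → rental.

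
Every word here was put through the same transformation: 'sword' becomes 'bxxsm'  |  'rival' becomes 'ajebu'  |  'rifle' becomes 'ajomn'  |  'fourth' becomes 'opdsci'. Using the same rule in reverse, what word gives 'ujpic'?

Shifts by position in sword: pos 0: s→b (+9), pos 1: w→x (+1), pos 2: o→x (+9), pos 3: r→s (+1) — repeating every 2. The shifts repeat in a cycle of length 2: positions 0,1,… shift by +9, +1, then the pattern repeats.
Decoding ujpic: u−9=l, j−1=i, p−9=g, i−1=h, c−9=t.

light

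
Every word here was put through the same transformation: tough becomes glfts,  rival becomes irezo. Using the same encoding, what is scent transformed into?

hxvmg

Each pair mirrors across the alphabet (t↔g, o↔l, u↔f): positions sum to 25. This is the alphabet-reversal cipher (Atbash): a becomes z, b becomes y, etc.
For scent: s↔h, c↔x, e↔v, n↔m, t↔g.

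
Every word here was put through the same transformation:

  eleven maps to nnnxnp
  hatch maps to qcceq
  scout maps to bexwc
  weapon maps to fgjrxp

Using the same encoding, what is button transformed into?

Shifts by position in eleven: pos 0: e→n (+9), pos 1: l→n (+2), pos 2: e→n (+9), pos 3: v→x (+2) — repeating every 2. It's a Vigenère-style cipher with numeric key [9,2]: position i shifts by key[i mod 2].
Applying it to button: b+9=k, u+2=w, t+9=c, t+2=v, o+9=x, n+2=p.

kwcvxp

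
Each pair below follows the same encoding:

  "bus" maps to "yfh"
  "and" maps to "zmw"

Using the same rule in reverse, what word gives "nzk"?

Each pair mirrors across the alphabet (b↔y, u↔f, s↔h): positions sum to 25. Each letter is replaced by its mirror in the alphabet: a↔z, b↔y, c↔x, and so on (the Atbash cipher).
Undoing it on nzk: n↔m, z↔a, k↔p.

map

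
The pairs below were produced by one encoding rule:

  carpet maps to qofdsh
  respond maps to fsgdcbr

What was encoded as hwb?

Compare letters: c→q is +14, a→o is +14, r→f is +14 — a constant shift. It's a constant shift of +14 (ROT14).
Undoing it on hwb: h−14=t, w−14=i, b−14=n.

tin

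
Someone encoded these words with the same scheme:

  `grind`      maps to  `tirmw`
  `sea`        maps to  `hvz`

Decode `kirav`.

This is the alphabet-reversal cipher (Atbash): a becomes z, b becomes y, etc.
Undoing it on kirav: k↔p, i↔r, r↔i, a↔z, v↔e.

prize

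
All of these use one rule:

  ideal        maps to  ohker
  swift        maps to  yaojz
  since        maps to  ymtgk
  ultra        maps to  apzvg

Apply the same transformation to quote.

Shifts by position in ideal: pos 0: i→o (+6), pos 1: d→h (+4), pos 2: e→k (+6), pos 3: a→e (+4) — repeating every 2. The shifts repeat in a cycle of length 2: positions 0,1,… shift by +6, +4, then the pattern repeats.
Applying it to quote: q+6=w, u+4=y, o+6=u, t+4=x, e+6=k.

wyuxk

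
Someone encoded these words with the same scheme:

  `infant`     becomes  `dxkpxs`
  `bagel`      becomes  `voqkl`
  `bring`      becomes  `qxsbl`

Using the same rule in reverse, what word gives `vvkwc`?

small

The output letters match the input read backwards, each shifted +10: infant reversed is tnafni. Two steps: reverse the string, then apply a Caesar shift of +10.
Undoing it on vvkwc: shift back: v−10=l, v−10=l, k−10=a, w−10=m, c−10=s → llams; then reverse → small.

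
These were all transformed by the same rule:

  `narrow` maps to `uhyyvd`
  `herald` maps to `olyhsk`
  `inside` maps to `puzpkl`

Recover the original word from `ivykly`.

border

Compare letters: n→u is +7, a→h is +7, r→y is +7 — a constant shift. This is a Caesar cipher with shift 7.
Undoing it on ivykly: i−7=b, v−7=o, y−7=r, k−7=d, l−7=e, y−7=r.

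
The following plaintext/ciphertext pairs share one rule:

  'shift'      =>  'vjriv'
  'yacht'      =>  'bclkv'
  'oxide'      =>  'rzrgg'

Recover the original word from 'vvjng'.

stake

It's a Vigenère-style cipher with numeric key [3,2,9]: position i shifts by key[i mod 3].
Reversing it on vvjng: v−3=s, v−2=t, j−9=a, n−3=k, g−2=e.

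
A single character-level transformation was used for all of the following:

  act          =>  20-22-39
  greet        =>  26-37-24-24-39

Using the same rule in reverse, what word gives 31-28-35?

The number is (letter's place in the alphabet, a=1) + 19.
Undoing it on 31-28-35: 31→(31−19)÷1=12=l, 28→(28−19)÷1=9=i, 35→(35−19)÷1=16=p.

lip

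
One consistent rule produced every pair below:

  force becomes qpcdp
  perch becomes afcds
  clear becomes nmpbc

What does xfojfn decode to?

medium

Shifts by position in force: pos 0: f→q (+11), pos 1: o→p (+1), pos 2: r→c (+11), pos 3: c→d (+1) — repeating every 2. It's a Vigenère-style cipher with numeric key [11,1]: position i shifts by key[i mod 2].
Undoing it on xfojfn: x−11=m, f−1=e, o−11=d, j−1=i, f−11=u, n−1=m.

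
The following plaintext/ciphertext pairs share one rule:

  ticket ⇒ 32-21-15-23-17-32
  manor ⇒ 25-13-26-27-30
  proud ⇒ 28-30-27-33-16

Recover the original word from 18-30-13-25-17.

t is letter #20 and maps to 32: an offset of 12. The number is (letter's place in the alphabet, a=1) + 12.
Reversing it on 18-30-13-25-17: 18→(18−12)÷1=6=f, 30→(30−12)÷1=18=r, 13→(13−12)÷1=1=a, 25→(25−12)÷1=13=m, 17→(17−12)÷1=5=e.

frame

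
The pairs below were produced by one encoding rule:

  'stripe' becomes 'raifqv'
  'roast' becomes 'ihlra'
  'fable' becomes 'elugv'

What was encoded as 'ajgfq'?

s(18)→r(17) and t(19)→a(0) fit y≡9x+11 (mod 26); the inverse of 9 mod 26 is 3. This is an affine cipher: with a=0,…,z=25, each position x becomes (9x+11) mod 26.
Reversing it on ajgfq: a(0)→3·(0−11)≡19=t; j(9)→3·(9−11)≡20=u; g(6)→3·(6−11)≡11=l; f(5)→3·(5−11)≡8=i; q(16)→3·(16−11)≡15=p (all mod 26).

tulip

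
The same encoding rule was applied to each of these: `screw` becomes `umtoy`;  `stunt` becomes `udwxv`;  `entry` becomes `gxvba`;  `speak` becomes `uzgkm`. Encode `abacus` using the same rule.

clcmwc

A repeating key of period 2 is used — shifts +2, +10 over and over.
For abacus: a+2=c, b+10=l, a+2=c, c+10=m, u+2=w, s+10=c.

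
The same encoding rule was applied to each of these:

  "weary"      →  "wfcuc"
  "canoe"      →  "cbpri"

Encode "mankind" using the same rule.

In weary: w→w is +0, e→f is +1, a→c is +2, r→u is +3 — the shift increases by 1 each position. Letter i (0-indexed) is shifted by i+0, so successive shifts are 0, 1, 2, ….
For mankind: m+0=m, a+1=b, n+2=p, k+3=n, i+4=m, n+5=s, d+6=j.

mbpnmsj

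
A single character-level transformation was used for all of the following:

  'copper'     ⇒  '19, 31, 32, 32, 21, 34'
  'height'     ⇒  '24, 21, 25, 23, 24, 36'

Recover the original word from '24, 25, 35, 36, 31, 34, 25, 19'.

historic

c is letter #3 and maps to 19: an offset of 16. The number is (letter's place in the alphabet, a=1) + 16.
Decoding 24, 25, 35, 36, 31, 34, 25, 19: 24→(24−16)÷1=8=h, 25→(25−16)÷1=9=i, 35→(35−16)÷1=19=s, 36→(36−16)÷1=20=t, 31→(31−16)÷1=15=o, 34→(34−16)÷1=18=r, 25→(25−16)÷1=9=i, 19→(19−16)÷1=3=c.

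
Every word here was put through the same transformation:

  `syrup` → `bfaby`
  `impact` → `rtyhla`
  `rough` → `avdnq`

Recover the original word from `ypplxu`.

pigeon

Shifts by position in syrup: pos 0: s→b (+9), pos 1: y→f (+7), pos 2: r→a (+9), pos 3: u→b (+7) — repeating every 2. The shifts repeat in a cycle of length 2: positions 0,1,… shift by +9, +7, then the pattern repeats.
Reversing it on ypplxu: y−9=p, p−7=i, p−9=g, l−7=e, x−9=o, u−7=n.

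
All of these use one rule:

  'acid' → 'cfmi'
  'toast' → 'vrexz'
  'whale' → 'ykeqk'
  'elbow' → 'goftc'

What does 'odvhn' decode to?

In acid: a→c is +2, c→f is +3, i→m is +4, d→i is +5 — the shift increases by 1 each position. The shift increases by 1 at each position, starting from +2: 2, 3, 4, ….
Undoing it on odvhn: o−2=m, d−3=a, v−4=r, h−5=c, n−6=h.

march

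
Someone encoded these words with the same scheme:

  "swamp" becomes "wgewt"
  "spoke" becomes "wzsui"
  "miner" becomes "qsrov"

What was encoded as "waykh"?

squad

It's a Vigenère-style cipher with numeric key [4,10]: position i shifts by key[i mod 2].
Undoing it on waykh: w−4=s, a−10=q, y−4=u, k−10=a, h−4=d.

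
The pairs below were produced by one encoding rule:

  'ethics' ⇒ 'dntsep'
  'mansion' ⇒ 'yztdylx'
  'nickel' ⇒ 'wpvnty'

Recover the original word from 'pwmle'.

table

Read the word backwards and shift each letter +11.
Reversing it on pwmle: shift back: p−11=e, w−11=l, m−11=b, l−11=a, e−11=t → elbat; then reverse → table.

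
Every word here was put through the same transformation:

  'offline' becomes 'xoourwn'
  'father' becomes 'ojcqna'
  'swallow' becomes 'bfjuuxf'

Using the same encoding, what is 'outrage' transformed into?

xdcajpn

It's a constant shift of +9 (ROT9).
For outrage: o+9=x, u+9=d, t+9=c, r+9=a, a+9=j, g+9=p, e+9=n.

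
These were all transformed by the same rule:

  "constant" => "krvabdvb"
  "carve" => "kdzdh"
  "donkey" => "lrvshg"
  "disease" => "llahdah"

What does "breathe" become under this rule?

The shift depends on letter class: consonant c→k is +8, but vowel o→r is +3. Two shifts are in play — +3 for a/e/i/o/u, +8 for every other letter.
For breathe: b(cons)+8=j, r(cons)+8=z, e(vowel)+3=h, a(vowel)+3=d, t(cons)+8=b, h(cons)+8=p, e(vowel)+3=h.

jzhdbph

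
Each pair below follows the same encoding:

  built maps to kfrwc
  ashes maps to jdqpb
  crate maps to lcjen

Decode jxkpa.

Shifts by position in built: pos 0: b→k (+9), pos 1: u→f (+11), pos 2: i→r (+9), pos 3: l→w (+11) — repeating every 2. The shifts repeat in a cycle of length 2: positions 0,1,… shift by +9, +11, then the pattern repeats.
Undoing it on jxkpa: j−9=a, x−11=m, k−9=b, p−11=e, a−9=r.

amber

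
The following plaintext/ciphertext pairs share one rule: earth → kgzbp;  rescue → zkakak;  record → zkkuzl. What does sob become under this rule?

The shift depends on letter class: consonant r→z is +8, but vowel e→k is +6. The rule splits by letter class: vowels +6, consonants +8.
On sob: s(cons)+8=a, o(vowel)+6=u, b(cons)+8=j.

auj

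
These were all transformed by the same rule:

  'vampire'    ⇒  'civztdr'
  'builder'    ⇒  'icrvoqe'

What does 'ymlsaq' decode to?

recipe

The shift increases by 1 at each position, starting from +7: 7, 8, 9, ….
Undoing it on ymlsaq: y−7=r, m−8=e, l−9=c, s−10=i, a−11=p, q−12=e.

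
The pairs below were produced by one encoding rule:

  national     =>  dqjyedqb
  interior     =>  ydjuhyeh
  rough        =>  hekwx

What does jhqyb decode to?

trail

Compare letters: n→d is +16, a→q is +16, t→j is +16 — a constant shift. Each letter is shifted forward by 16 in the alphabet (a Caesar shift of +16).
Undoing it on jhqyb: j−16=t, h−16=r, q−16=a, y−16=i, b−16=l.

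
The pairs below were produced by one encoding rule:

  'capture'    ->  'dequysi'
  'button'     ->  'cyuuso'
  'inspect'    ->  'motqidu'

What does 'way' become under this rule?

xez

The shift depends on letter class: consonant c→d is +1, but vowel a→e is +4. Two shifts are in play — +4 for a/e/i/o/u, +1 for every other letter.
On way: w(cons)+1=x, a(vowel)+4=e, y(cons)+1=z.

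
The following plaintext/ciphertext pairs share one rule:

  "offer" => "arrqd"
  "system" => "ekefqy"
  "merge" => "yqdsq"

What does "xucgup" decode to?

It's a constant shift of +12 (ROT12).
Reversing it on xucgup: x−12=l, u−12=i, c−12=q, g−12=u, u−12=i, p−12=d.

liquid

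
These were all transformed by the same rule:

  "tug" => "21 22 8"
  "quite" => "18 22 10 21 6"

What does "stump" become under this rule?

t is letter #20 and maps to 21: an offset of 1. Letters become their 1-based position plus 1 (so a→2, b→3, …).
On stump: s=19→20, t=20→21, u=21→22, m=13→14, p=16→17.

20 21 22 14 17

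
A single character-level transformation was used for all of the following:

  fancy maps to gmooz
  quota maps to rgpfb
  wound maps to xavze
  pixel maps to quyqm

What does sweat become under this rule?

tifmu

A repeating key of period 2 is used — shifts +1, +12 over and over.
On sweat: s+1=t, w+12=i, e+1=f, a+12=m, t+1=u.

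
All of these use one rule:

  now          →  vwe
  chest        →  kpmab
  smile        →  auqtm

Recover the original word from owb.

Each letter is shifted forward by 8 in the alphabet (a Caesar shift of +8).
Reversing it on owb: o−8=g, w−8=o, b−8=t.

got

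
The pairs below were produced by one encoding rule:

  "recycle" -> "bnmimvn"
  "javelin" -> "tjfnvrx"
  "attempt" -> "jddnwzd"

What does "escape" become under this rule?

The shift depends on letter class: consonant r→b is +10, but vowel e→n is +9. Two shifts are in play — +9 for a/e/i/o/u, +10 for every other letter.
Applying it to escape: e(vowel)+9=n, s(cons)+10=c, c(cons)+10=m, a(vowel)+9=j, p(cons)+10=z, e(vowel)+9=n.

ncmjzn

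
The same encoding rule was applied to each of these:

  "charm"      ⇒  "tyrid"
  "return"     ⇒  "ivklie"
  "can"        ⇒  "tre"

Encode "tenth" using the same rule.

kveky

Compare letters: c→t is +17, h→y is +17, a→r is +17 — a constant shift. This is a Caesar cipher with shift 17.
Applying it to tenth: t+17=k, e+17=v, n+17=e, t+17=k, h+17=y.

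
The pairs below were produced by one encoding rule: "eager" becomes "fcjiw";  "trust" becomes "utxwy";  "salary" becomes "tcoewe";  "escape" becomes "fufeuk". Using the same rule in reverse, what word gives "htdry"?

grant

In eager: e→f is +1, a→c is +2, g→j is +3, e→i is +4 — the shift increases by 1 each position. Each letter shifts forward by (position + 1), i.e. 1, 2, 3, … — the shift grows by one for each successive letter.
Undoing it on htdry: h−1=g, t−2=r, d−3=a, r−4=n, y−5=t.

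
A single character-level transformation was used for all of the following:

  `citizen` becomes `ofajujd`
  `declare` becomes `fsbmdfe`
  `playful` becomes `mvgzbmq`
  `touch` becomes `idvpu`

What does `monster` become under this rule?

sfutopn

The output letters match the input read backwards, each shifted +1: citizen reversed is nezitic. Read the word backwards and shift each letter +1.
For monster: reverse → retsnom; then shift: r+1=s, e+1=f, t+1=u, s+1=t, n+1=o, o+1=p, m+1=n.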